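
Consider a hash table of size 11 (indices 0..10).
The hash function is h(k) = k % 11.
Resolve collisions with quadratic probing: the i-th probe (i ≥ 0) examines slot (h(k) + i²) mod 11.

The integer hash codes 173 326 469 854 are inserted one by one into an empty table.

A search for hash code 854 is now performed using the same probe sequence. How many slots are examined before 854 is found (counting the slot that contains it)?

Insert 173: h=8, slot 8 empty → index 8.
Insert 326: h=7, slot 7 empty → index 7.
Insert 469: h=7, slots 7,8 occupied → index 0.
Insert 854: h=7, slots 7,8,0 occupied → index 5.
Table: [469, —, —, —, —, 854, —, 326, 173, —, —]
Lookup 854: h=7, probe 7,8,0,5 → found at 5.

4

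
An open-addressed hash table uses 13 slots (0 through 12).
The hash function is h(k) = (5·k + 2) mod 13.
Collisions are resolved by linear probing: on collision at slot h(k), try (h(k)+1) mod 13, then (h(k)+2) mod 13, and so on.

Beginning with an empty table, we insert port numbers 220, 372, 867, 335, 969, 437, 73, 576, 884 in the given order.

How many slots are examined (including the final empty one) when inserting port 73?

3

220 hashes to 10; slot 10 is free => place at 10.
372 hashes to 3; slot 3 is free => place at 3.
867 hashes to 8; slot 8 is free => place at 8.
335 hashes to 0; slot 0 is free => place at 0.
969 hashes to 11; slot 11 is free => place at 11.
437 hashes to 3; 3 taken => place at 4.
73 hashes to 3; 3,4 taken => place at 5.
576 hashes to 9; slot 9 is free => place at 9.
884 hashes to 2; slot 2 is free => place at 2.
Table: [335, _, 884, 372, 437, 73, _, _, 867, 576, 220, 969, _]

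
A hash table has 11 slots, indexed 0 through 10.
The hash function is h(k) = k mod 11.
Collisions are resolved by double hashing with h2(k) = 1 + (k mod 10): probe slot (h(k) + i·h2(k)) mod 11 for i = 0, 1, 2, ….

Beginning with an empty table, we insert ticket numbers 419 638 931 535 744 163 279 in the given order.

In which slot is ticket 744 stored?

419: h=1 -> slot 1
638: h=0 -> slot 0
931: h=7 -> slot 7
535: h=7, h2=6, probe 7,2 -> slot 2
744: h=7, h2=5, probe 7,1,6 -> slot 6
163: h=9 -> slot 9
279: h=4 -> slot 4
Table: [638, 419, 535, ., 279, ., 744, 931, ., 163, .]

6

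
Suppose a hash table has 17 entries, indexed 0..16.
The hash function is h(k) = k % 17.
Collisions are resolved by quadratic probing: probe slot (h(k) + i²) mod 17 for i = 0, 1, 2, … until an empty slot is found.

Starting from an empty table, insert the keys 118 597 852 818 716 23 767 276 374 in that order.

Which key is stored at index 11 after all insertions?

118 hashes to 16; slot 16 is free → place at 16.
597 hashes to 2; slot 2 is free → place at 2.
852 hashes to 2; 2 taken → place at 3.
818 hashes to 2; 2,3 taken → place at 6.
716 hashes to 2; 2,3,6 taken → place at 11.
23 hashes to 6; 6 taken → place at 7.
767 hashes to 2; 2,3,6,11 taken → place at 1.
276 hashes to 4; slot 4 is free → place at 4.
374 hashes to 0; slot 0 is free → place at 0.
Table: [374, 767, 597, 852, 276, —, 818, 23, —, —, —, 716, —, —, —, —, 118]

716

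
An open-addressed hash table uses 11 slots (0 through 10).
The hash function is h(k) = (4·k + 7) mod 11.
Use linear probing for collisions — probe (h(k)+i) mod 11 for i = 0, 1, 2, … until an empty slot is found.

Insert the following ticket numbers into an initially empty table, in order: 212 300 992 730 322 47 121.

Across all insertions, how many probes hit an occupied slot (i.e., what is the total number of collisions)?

212 hashes to 8; slot 8 is free -> place at 8.
300 hashes to 8; 8 taken -> place at 9.
992 hashes to 4; slot 4 is free -> place at 4.
730 hashes to 1; slot 1 is free -> place at 1.
322 hashes to 8; 8,9 taken -> place at 10.
47 hashes to 8; 8,9,10 taken -> place at 0.
121 hashes to 7; slot 7 is free -> place at 7.
Table: [47, 730, ., ., 992, ., ., 121, 212, 300, 322]

6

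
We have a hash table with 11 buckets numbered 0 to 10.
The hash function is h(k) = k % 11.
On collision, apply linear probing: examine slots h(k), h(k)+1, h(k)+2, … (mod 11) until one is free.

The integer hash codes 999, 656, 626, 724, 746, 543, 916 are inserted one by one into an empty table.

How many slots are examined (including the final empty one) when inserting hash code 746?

4

999: h=9 -> slot 9
656: h=7 -> slot 7
626: h=10 -> slot 10
724: h=9, probe 9,10,0 -> slot 0
746: h=9, probe 9,10,0,1 -> slot 1
543: h=4 -> slot 4
916: h=3 -> slot 3
Table: [724, 746, —, 916, 543, —, —, 656, —, 999, 626]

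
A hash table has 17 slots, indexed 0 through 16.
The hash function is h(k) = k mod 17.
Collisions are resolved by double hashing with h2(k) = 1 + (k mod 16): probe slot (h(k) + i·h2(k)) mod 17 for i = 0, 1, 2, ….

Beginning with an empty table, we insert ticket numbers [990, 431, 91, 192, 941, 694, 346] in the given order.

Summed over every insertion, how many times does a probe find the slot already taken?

3

990: h=4 -> slot 4
431: h=6 -> slot 6
91: h=6, h2=12, probe 6,1 -> slot 1
192: h=5 -> slot 5
941: h=6, h2=14, probe 6,3 -> slot 3
694: h=14 -> slot 14
346: h=6, h2=11, probe 6,0 -> slot 0
Table: [346, 91, -, 941, 990, 192, 431, -, -, -, -, -, -, -, 694, -, -]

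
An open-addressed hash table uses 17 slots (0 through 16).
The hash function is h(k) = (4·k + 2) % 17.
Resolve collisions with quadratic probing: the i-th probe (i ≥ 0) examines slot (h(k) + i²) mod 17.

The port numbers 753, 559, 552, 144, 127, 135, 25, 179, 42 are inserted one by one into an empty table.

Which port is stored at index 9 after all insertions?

25

753 hashes to 5; slot 5 is free → place at 5.
559 hashes to 11; slot 11 is free → place at 11.
552 hashes to 0; slot 0 is free → place at 0.
144 hashes to 0; 0 taken → place at 1.
127 hashes to 0; 0,1 taken → place at 4.
135 hashes to 15; slot 15 is free → place at 15.
25 hashes to 0; 0,1,4 taken → place at 9.
179 hashes to 4; 4,5 taken → place at 8.
42 hashes to 0; 0,1,4,9 taken → place at 16.
Table: [552, 144, _, _, 127, 753, _, _, 179, 25, _, 559, _, _, _, 135, 42]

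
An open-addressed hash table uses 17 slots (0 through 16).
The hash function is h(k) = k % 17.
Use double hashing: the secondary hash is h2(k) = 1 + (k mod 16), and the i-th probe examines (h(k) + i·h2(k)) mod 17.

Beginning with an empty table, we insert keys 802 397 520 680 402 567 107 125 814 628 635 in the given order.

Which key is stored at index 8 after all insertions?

125

Insert 802: h=3, slot 3 empty => index 3.
Insert 397: h=6, slot 6 empty => index 6.
Insert 520: h=10, slot 10 empty => index 10.
Insert 680: h=0, slot 0 empty => index 0.
Insert 402: h=11, slot 11 empty => index 11.
Insert 567: h=6, h2=8, slot 6 occupied => index 14.
Insert 107: h=5, slot 5 empty => index 5.
Insert 125: h=6, h2=14, slots 6,3,0,14,11 occupied => index 8.
Insert 814: h=15, slot 15 empty => index 15.
Insert 628: h=16, slot 16 empty => index 16.
Insert 635: h=6, h2=12, slot 6 occupied => index 1.
Table: [680, 635, _, 802, _, 107, 397, _, 125, _, 520, 402, _, _, 567, 814, 628]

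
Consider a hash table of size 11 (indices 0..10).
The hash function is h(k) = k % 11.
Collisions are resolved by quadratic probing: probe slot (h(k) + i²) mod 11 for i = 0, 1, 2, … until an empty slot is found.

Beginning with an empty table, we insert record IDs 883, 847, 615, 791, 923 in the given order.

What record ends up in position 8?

791

883 hashes to 3; slot 3 is free => place at 3.
847 hashes to 0; slot 0 is free => place at 0.
615 hashes to 10; slot 10 is free => place at 10.
791 hashes to 10; 10,0,3 taken => place at 8.
923 hashes to 10; 10,0,3,8 taken => place at 4.
Table: [847, ., ., 883, 923, ., ., ., 791, ., 615]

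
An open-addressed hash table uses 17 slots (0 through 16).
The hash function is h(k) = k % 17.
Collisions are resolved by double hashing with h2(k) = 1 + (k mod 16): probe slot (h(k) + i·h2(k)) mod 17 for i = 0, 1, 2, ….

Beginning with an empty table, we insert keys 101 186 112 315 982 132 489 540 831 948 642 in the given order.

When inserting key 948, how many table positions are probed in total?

6

Insert 101: h=16, slot 16 empty -> index 16.
Insert 186: h=16, h2=11, slot 16 occupied -> index 10.
Insert 112: h=10, h2=1, slot 10 occupied -> index 11.
Insert 315: h=9, slot 9 empty -> index 9.
Insert 982: h=13, slot 13 empty -> index 13.
Insert 132: h=13, h2=5, slot 13 occupied -> index 1.
Insert 489: h=13, h2=10, slot 13 occupied -> index 6.
Insert 540: h=13, h2=13, slots 13,9 occupied -> index 5.
Insert 831: h=15, slot 15 empty -> index 15.
Insert 948: h=13, h2=5, slots 13,1,6,11,16 occupied -> index 4.
Insert 642: h=13, h2=3, slots 13,16 occupied -> index 2.
Table: [-, 132, 642, -, 948, 540, 489, -, -, 315, 186, 112, -, 982, -, 831, 101]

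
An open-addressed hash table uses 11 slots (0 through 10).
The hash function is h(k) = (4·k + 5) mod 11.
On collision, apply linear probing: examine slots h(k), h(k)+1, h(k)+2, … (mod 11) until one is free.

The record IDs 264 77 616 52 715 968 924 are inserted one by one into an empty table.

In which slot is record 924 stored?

10

264 hashes to 5; slot 5 is free => place at 5.
77 hashes to 5; 5 taken => place at 6.
616 hashes to 5; 5,6 taken => place at 7.
52 hashes to 4; slot 4 is free => place at 4.
715 hashes to 5; 5,6,7 taken => place at 8.
968 hashes to 5; 5,6,7,8 taken => place at 9.
924 hashes to 5; 5,6,7,8,9 taken => place at 10.
Table: [_, _, _, _, 52, 264, 77, 616, 715, 968, 924]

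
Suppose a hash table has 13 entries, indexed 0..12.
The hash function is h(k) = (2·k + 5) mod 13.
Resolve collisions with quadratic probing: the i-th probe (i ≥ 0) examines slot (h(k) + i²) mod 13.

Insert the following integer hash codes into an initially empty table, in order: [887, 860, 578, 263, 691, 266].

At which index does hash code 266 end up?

887 hashes to 11; slot 11 is free → place at 11.
860 hashes to 9; slot 9 is free → place at 9.
578 hashes to 4; slot 4 is free → place at 4.
263 hashes to 11; 11 taken → place at 12.
691 hashes to 9; 9 taken → place at 10.
266 hashes to 4; 4 taken → place at 5.
Table: [_, _, _, _, 578, 266, _, _, _, 860, 691, 887, 263]

5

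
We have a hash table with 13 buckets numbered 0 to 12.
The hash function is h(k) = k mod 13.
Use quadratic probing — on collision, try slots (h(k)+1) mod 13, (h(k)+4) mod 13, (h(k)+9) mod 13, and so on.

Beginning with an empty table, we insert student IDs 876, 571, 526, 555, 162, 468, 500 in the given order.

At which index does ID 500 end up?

876 hashes to 5; slot 5 is free → place at 5.
571 hashes to 12; slot 12 is free → place at 12.
526 hashes to 6; slot 6 is free → place at 6.
555 hashes to 9; slot 9 is free → place at 9.
162 hashes to 6; 6 taken → place at 7.
468 hashes to 0; slot 0 is free → place at 0.
500 hashes to 6; 6,7 taken → place at 10.
Table: [468, -, -, -, -, 876, 526, 162, -, 555, 500, -, 571]

10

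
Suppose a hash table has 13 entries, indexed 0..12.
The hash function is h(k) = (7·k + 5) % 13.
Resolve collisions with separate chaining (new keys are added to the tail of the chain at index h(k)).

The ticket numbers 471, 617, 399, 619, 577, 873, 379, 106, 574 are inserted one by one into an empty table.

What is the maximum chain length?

471 → bucket 0
617 → bucket 8
399 → bucket 3
619 → bucket 9
577 → bucket 1
873 → bucket 6
379 → bucket 6 (collision)
106 → bucket 6 (collision)
574 → bucket 6 (collision)
Final buckets:
0: 471
1: 577
2: —
3: 399
4: —
5: —
6: 873 -> 379 -> 106 -> 574
7: —
8: 617
9: 619
10: —
11: —
12: —

4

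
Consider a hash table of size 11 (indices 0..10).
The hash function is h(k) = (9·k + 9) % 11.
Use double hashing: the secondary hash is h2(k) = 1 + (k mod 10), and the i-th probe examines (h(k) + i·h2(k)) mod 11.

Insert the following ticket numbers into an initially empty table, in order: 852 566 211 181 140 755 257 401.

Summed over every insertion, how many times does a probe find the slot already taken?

852: h=10 → slot 10
566: h=10, h2=7, probe 10,6 → slot 6
211: h=5 → slot 5
181: h=10, h2=2, probe 10,1 → slot 1
140: h=4 → slot 4
755: h=6, h2=6, probe 6,1,7 → slot 7
257: h=1, h2=8, probe 1,9 → slot 9
401: h=10, h2=2, probe 10,1,3 → slot 3
Table: [-, 181, -, 401, 140, 211, 566, 755, -, 257, 852]

7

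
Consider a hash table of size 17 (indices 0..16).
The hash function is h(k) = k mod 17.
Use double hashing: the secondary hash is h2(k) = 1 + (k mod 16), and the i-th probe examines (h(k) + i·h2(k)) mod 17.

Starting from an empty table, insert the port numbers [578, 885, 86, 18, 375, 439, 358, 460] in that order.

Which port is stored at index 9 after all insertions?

Insert 578: h=0, slot 0 empty → index 0.
Insert 885: h=1, slot 1 empty → index 1.
Insert 86: h=1, h2=7, slot 1 occupied → index 8.
Insert 18: h=1, h2=3, slot 1 occupied → index 4.
Insert 375: h=1, h2=8, slot 1 occupied → index 9.
Insert 439: h=14, slot 14 empty → index 14.
Insert 358: h=1, h2=7, slots 1,8 occupied → index 15.
Insert 460: h=1, h2=13, slots 1,14 occupied → index 10.
Table: [578, 885, -, -, 18, -, -, -, 86, 375, 460, -, -, -, 439, 358, -]

375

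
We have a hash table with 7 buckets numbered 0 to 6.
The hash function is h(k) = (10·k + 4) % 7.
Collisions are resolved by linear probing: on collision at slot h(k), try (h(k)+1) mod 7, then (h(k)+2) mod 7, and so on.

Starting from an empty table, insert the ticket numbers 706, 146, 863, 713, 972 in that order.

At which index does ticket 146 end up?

Insert 706: h=1, slot 1 empty -> index 1.
Insert 146: h=1, slot 1 occupied -> index 2.
Insert 863: h=3, slot 3 empty -> index 3.
Insert 713: h=1, slots 1,2,3 occupied -> index 4.
Insert 972: h=1, slots 1,2,3,4 occupied -> index 5.
Table: [., 706, 146, 863, 713, 972, .]

2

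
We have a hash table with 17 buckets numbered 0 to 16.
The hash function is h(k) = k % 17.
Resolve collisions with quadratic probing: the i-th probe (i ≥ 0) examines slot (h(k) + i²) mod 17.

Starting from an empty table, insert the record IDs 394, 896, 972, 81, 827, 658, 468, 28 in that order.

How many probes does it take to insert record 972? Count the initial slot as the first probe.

2

394: h=3 => slot 3
896: h=12 => slot 12
972: h=3, probe 3,4 => slot 4
81: h=13 => slot 13
827: h=11 => slot 11
658: h=12, probe 12,13,16 => slot 16
468: h=9 => slot 9
28: h=11, probe 11,12,15 => slot 15
Table: [-, -, -, 394, 972, -, -, -, -, 468, -, 827, 896, 81, -, 28, 658]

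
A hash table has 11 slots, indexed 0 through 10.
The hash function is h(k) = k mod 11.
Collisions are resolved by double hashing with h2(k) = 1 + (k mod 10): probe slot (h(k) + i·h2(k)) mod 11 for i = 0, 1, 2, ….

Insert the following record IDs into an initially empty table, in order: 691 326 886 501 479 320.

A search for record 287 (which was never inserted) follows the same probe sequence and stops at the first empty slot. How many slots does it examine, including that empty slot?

4

691: h=9 => slot 9
326: h=7 => slot 7
886: h=6 => slot 6
501: h=6, h2=2, probe 6,8 => slot 8
479: h=6, h2=10, probe 6,5 => slot 5
320: h=1 => slot 1
Table: [-, 320, -, -, -, 479, 886, 326, 501, 691, -]
Lookup 287: h=1, h2=8, probe 1,9,6,3 → slot 3 empty, not found.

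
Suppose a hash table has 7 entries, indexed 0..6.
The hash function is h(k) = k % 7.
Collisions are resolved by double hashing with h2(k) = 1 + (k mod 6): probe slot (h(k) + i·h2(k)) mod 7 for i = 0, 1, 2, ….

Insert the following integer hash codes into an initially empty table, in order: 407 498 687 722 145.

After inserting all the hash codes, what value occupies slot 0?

407 hashes to 1; slot 1 is free → place at 1.
498 hashes to 1, h2=1; 1 taken → place at 2.
687 hashes to 1, h2=4; 1 taken → place at 5.
722 hashes to 1, h2=3; 1 taken → place at 4.
145 hashes to 5, h2=2; 5 taken → place at 0.
Table: [145, 407, 498, _, 722, 687, _]

145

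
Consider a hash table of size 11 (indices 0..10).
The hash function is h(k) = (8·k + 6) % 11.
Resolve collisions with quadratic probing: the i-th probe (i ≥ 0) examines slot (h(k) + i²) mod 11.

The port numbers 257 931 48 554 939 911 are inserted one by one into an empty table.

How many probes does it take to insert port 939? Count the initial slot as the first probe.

257 hashes to 5; slot 5 is free -> place at 5.
931 hashes to 7; slot 7 is free -> place at 7.
48 hashes to 5; 5 taken -> place at 6.
554 hashes to 5; 5,6 taken -> place at 9.
939 hashes to 5; 5,6,9 taken -> place at 3.
911 hashes to 1; slot 1 is free -> place at 1.
Table: [∅, 911, ∅, 939, ∅, 257, 48, 931, ∅, 554, ∅]

4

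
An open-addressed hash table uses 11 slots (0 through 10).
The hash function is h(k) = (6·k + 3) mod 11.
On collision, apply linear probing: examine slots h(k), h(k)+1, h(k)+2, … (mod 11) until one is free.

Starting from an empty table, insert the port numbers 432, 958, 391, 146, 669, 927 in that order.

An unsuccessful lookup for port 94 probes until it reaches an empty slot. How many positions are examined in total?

432: h=10 -> slot 10
958: h=9 -> slot 9
391: h=6 -> slot 6
146: h=10, probe 10,0 -> slot 0
669: h=2 -> slot 2
927: h=10, probe 10,0,1 -> slot 1
Table: [146, 927, 669, ., ., ., 391, ., ., 958, 432]
Lookup 94: h=6, probe 6,7 → slot 7 empty, not found.

2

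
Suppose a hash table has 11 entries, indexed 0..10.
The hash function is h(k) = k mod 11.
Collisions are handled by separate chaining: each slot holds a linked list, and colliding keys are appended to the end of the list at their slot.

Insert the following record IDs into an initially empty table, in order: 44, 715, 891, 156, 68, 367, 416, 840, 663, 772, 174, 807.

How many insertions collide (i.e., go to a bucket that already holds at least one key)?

44 -> bucket 0
715 -> bucket 0 (collision)
891 -> bucket 0 (collision)
156 -> bucket 2
68 -> bucket 2 (collision)
367 -> bucket 4
416 -> bucket 9
840 -> bucket 4 (collision)
663 -> bucket 3
772 -> bucket 2 (collision)
174 -> bucket 9 (collision)
807 -> bucket 4 (collision)
Final buckets:
0: 44 -> 715 -> 891
1: .
2: 156 -> 68 -> 772
3: 663
4: 367 -> 840 -> 807
5: .
6: .
7: .
8: .
9: 416 -> 174
10: .

7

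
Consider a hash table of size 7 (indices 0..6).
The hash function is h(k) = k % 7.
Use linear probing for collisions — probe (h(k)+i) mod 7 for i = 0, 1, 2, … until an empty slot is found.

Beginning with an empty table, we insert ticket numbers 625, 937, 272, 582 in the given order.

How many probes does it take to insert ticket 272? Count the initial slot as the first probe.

2

Insert 625: h=2, slot 2 empty => index 2.
Insert 937: h=6, slot 6 empty => index 6.
Insert 272: h=6, slot 6 occupied => index 0.
Insert 582: h=1, slot 1 empty => index 1.
Table: [272, 582, 625, ∅, ∅, ∅, 937]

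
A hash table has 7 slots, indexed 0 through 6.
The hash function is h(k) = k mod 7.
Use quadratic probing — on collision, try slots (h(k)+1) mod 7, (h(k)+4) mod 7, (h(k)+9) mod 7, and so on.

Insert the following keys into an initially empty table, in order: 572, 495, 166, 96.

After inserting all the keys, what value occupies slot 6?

572 hashes to 5; slot 5 is free => place at 5.
495 hashes to 5; 5 taken => place at 6.
166 hashes to 5; 5,6 taken => place at 2.
96 hashes to 5; 5,6,2 taken => place at 0.
Table: [96, -, 166, -, -, 572, 495]

495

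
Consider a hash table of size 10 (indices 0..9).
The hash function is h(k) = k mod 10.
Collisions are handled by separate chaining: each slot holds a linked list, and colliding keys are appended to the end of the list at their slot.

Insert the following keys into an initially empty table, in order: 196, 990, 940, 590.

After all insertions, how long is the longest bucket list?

Insert 196: h=6, bucket 6 empty -> new chain.
Insert 990: h=0, bucket 0 empty -> new chain.
Insert 940: h=0, bucket 0 nonempty -> append to chain.
Insert 590: h=0, bucket 0 nonempty -> append to chain.
Final buckets:
0: 990 -> 940 -> 590
1: -
2: -
3: -
4: -
5: -
6: 196
7: -
8: -
9: -

3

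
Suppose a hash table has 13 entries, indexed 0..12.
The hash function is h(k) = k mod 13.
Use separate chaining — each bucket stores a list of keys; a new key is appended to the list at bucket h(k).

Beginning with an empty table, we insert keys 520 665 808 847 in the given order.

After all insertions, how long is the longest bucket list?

520 → bucket 0
665 → bucket 2
808 → bucket 2 (collision)
847 → bucket 2 (collision)
Final buckets:
0: 520
1: _
2: 665 -> 808 -> 847
3: _
4: _
5: _
6: _
7: _
8: _
9: _
10: _
11: _
12: _

3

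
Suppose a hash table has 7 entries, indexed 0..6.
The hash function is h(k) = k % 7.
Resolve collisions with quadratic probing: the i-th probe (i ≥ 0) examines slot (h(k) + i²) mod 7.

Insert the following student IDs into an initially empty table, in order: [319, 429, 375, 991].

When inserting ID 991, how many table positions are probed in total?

3

319: h=4 => slot 4
429: h=2 => slot 2
375: h=4, probe 4,5 => slot 5
991: h=4, probe 4,5,1 => slot 1
Table: [., 991, 429, ., 319, 375, .]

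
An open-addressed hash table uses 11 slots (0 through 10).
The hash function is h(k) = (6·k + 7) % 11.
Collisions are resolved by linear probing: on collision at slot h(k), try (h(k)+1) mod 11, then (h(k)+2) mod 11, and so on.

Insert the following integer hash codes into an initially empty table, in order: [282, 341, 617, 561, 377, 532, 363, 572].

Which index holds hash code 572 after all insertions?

0

Insert 282: h=5, slot 5 empty => index 5.
Insert 341: h=7, slot 7 empty => index 7.
Insert 617: h=2, slot 2 empty => index 2.
Insert 561: h=7, slot 7 occupied => index 8.
Insert 377: h=3, slot 3 empty => index 3.
Insert 532: h=9, slot 9 empty => index 9.
Insert 363: h=7, slots 7,8,9 occupied => index 10.
Insert 572: h=7, slots 7,8,9,10 occupied => index 0.
Table: [572, ., 617, 377, ., 282, ., 341, 561, 532, 363]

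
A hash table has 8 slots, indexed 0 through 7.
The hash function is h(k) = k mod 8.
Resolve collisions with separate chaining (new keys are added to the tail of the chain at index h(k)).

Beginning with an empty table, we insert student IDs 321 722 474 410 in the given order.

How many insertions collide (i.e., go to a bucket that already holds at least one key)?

2

Insert 321: h=1, bucket 1 empty → new chain.
Insert 722: h=2, bucket 2 empty → new chain.
Insert 474: h=2, bucket 2 nonempty → append to chain.
Insert 410: h=2, bucket 2 nonempty → append to chain.
Final buckets:
0: —
1: 321
2: 722 -> 474 -> 410
3: —
4: —
5: —
6: —
7: —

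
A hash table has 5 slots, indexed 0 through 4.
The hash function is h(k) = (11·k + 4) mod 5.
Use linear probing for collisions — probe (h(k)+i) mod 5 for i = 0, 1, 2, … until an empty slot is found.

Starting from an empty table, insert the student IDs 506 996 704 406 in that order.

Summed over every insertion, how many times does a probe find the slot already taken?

506 hashes to 0; slot 0 is free => place at 0.
996 hashes to 0; 0 taken => place at 1.
704 hashes to 3; slot 3 is free => place at 3.
406 hashes to 0; 0,1 taken => place at 2.
Table: [506, 996, 406, 704, ∅]

3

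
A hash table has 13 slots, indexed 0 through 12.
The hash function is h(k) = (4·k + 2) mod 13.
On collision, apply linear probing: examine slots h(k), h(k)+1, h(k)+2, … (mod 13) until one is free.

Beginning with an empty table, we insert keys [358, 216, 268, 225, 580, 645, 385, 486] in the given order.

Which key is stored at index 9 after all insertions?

268

358 hashes to 4; slot 4 is free => place at 4.
216 hashes to 8; slot 8 is free => place at 8.
268 hashes to 8; 8 taken => place at 9.
225 hashes to 5; slot 5 is free => place at 5.
580 hashes to 8; 8,9 taken => place at 10.
645 hashes to 8; 8,9,10 taken => place at 11.
385 hashes to 8; 8,9,10,11 taken => place at 12.
486 hashes to 9; 9,10,11,12 taken => place at 0.
Table: [486, -, -, -, 358, 225, -, -, 216, 268, 580, 645, 385]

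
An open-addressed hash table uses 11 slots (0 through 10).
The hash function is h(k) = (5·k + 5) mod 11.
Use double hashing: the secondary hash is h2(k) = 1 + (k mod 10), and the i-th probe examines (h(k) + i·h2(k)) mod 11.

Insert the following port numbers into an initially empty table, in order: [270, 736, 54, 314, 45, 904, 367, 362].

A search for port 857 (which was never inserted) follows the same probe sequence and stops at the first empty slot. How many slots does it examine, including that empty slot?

2

Insert 270: h=2, slot 2 empty -> index 2.
Insert 736: h=0, slot 0 empty -> index 0.
Insert 54: h=0, h2=5, slot 0 occupied -> index 5.
Insert 314: h=2, h2=5, slot 2 occupied -> index 7.
Insert 45: h=10, slot 10 empty -> index 10.
Insert 904: h=4, slot 4 empty -> index 4.
Insert 367: h=3, slot 3 empty -> index 3.
Insert 362: h=0, h2=3, slots 0,3 occupied -> index 6.
Table: [736, —, 270, 367, 904, 54, 362, 314, —, —, 45]
Lookup 857: h=0, h2=8, probe 0,8 → slot 8 empty, not found.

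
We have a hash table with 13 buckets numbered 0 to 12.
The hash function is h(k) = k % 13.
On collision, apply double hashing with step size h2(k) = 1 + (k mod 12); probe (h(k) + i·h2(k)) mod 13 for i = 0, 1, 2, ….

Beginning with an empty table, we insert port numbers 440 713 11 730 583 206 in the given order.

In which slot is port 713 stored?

4

440 hashes to 11; slot 11 is free -> place at 11.
713 hashes to 11, h2=6; 11 taken -> place at 4.
11 hashes to 11, h2=12; 11 taken -> place at 10.
730 hashes to 2; slot 2 is free -> place at 2.
583 hashes to 11, h2=8; 11 taken -> place at 6.
206 hashes to 11, h2=3; 11 taken -> place at 1.
Table: [-, 206, 730, -, 713, -, 583, -, -, -, 11, 440, -]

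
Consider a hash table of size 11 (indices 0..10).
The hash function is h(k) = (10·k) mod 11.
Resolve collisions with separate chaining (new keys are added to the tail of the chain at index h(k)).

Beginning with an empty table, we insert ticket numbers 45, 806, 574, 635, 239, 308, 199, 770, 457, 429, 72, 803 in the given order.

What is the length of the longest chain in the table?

4

45 -> bucket 10
806 -> bucket 8
574 -> bucket 9
635 -> bucket 3
239 -> bucket 3 (collision)
308 -> bucket 0
199 -> bucket 10 (collision)
770 -> bucket 0 (collision)
457 -> bucket 5
429 -> bucket 0 (collision)
72 -> bucket 5 (collision)
803 -> bucket 0 (collision)
Final buckets:
0: 308 -> 770 -> 429 -> 803
1: ∅
2: ∅
3: 635 -> 239
4: ∅
5: 457 -> 72
6: ∅
7: ∅
8: 806
9: 574
10: 45 -> 199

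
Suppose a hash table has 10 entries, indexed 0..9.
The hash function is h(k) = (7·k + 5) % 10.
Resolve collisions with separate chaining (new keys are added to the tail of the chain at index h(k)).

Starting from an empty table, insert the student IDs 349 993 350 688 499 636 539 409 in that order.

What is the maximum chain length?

Insert 349: h=8, bucket 8 empty -> new chain.
Insert 993: h=6, bucket 6 empty -> new chain.
Insert 350: h=5, bucket 5 empty -> new chain.
Insert 688: h=1, bucket 1 empty -> new chain.
Insert 499: h=8, bucket 8 nonempty -> append to chain.
Insert 636: h=7, bucket 7 empty -> new chain.
Insert 539: h=8, bucket 8 nonempty -> append to chain.
Insert 409: h=8, bucket 8 nonempty -> append to chain.
Final buckets:
0: —
1: 688
2: —
3: —
4: —
5: 350
6: 993
7: 636
8: 349 -> 499 -> 539 -> 409
9: —

4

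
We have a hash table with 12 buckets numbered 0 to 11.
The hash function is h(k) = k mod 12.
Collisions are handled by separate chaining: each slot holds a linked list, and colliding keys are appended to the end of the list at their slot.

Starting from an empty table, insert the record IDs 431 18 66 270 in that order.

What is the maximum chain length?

Insert 431: h=11, bucket 11 empty -> new chain.
Insert 18: h=6, bucket 6 empty -> new chain.
Insert 66: h=6, bucket 6 nonempty -> append to chain.
Insert 270: h=6, bucket 6 nonempty -> append to chain.
Final buckets:
0: _
1: _
2: _
3: _
4: _
5: _
6: 18 -> 66 -> 270
7: _
8: _
9: _
10: _
11: 431

3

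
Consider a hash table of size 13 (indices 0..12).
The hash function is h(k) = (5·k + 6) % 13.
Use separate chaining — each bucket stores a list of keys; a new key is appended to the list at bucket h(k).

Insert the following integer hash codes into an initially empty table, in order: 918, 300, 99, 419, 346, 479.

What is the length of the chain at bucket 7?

918 -> bucket 7
300 -> bucket 11
99 -> bucket 7 (collision)
419 -> bucket 8
346 -> bucket 7 (collision)
479 -> bucket 9
Final buckets:
0: .
1: .
2: .
3: .
4: .
5: .
6: .
7: 918 -> 99 -> 346
8: 419
9: 479
10: .
11: 300
12: .

3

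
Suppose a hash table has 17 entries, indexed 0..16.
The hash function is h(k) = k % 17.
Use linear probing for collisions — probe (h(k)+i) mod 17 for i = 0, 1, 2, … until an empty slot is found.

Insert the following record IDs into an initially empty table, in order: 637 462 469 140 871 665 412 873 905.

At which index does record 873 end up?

637 hashes to 8; slot 8 is free -> place at 8.
462 hashes to 3; slot 3 is free -> place at 3.
469 hashes to 10; slot 10 is free -> place at 10.
140 hashes to 4; slot 4 is free -> place at 4.
871 hashes to 4; 4 taken -> place at 5.
665 hashes to 2; slot 2 is free -> place at 2.
412 hashes to 4; 4,5 taken -> place at 6.
873 hashes to 6; 6 taken -> place at 7.
905 hashes to 4; 4,5,6,7,8 taken -> place at 9.
Table: [∅, ∅, 665, 462, 140, 871, 412, 873, 637, 905, 469, ∅, ∅, ∅, ∅, ∅, ∅]

7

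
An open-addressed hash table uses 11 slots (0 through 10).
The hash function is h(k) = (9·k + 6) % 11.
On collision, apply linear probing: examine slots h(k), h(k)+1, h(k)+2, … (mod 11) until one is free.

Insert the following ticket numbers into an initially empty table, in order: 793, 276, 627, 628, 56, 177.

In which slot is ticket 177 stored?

9

Insert 793: h=4, slot 4 empty => index 4.
Insert 276: h=4, slot 4 occupied => index 5.
Insert 627: h=6, slot 6 empty => index 6.
Insert 628: h=4, slots 4,5,6 occupied => index 7.
Insert 56: h=4, slots 4,5,6,7 occupied => index 8.
Insert 177: h=4, slots 4,5,6,7,8 occupied => index 9.
Table: [_, _, _, _, 793, 276, 627, 628, 56, 177, _]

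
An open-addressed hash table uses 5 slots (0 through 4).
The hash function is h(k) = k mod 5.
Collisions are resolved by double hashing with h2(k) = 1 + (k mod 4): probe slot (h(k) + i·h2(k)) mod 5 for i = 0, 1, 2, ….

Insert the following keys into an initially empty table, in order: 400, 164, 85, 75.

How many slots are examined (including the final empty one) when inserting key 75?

400: h=0 => slot 0
164: h=4 => slot 4
85: h=0, h2=2, probe 0,2 => slot 2
75: h=0, h2=4, probe 0,4,3 => slot 3
Table: [400, -, 85, 75, 164]

3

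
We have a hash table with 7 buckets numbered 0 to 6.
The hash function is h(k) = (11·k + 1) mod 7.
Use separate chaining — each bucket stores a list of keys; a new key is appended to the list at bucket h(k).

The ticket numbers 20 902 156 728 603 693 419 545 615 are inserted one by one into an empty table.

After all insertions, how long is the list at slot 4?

Insert 20: h=4, bucket 4 empty → new chain.
Insert 902: h=4, bucket 4 nonempty → append to chain.
Insert 156: h=2, bucket 2 empty → new chain.
Insert 728: h=1, bucket 1 empty → new chain.
Insert 603: h=5, bucket 5 empty → new chain.
Insert 693: h=1, bucket 1 nonempty → append to chain.
Insert 419: h=4, bucket 4 nonempty → append to chain.
Insert 545: h=4, bucket 4 nonempty → append to chain.
Insert 615: h=4, bucket 4 nonempty → append to chain.
Final buckets:
0: _
1: 728 -> 693
2: 156
3: _
4: 20 -> 902 -> 419 -> 545 -> 615
5: 603
6: _

5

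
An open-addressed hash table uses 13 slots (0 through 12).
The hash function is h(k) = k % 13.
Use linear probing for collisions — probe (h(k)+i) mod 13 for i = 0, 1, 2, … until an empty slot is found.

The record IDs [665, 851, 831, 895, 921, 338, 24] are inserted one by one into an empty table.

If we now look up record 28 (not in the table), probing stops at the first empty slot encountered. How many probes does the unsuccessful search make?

3

665: h=2 => slot 2
851: h=6 => slot 6
831: h=12 => slot 12
895: h=11 => slot 11
921: h=11, probe 11,12,0 => slot 0
338: h=0, probe 0,1 => slot 1
24: h=11, probe 11,12,0,1,2,3 => slot 3
Table: [921, 338, 665, 24, -, -, 851, -, -, -, -, 895, 831]
Lookup 28: h=2, probe 2,3,4 → slot 4 empty, not found.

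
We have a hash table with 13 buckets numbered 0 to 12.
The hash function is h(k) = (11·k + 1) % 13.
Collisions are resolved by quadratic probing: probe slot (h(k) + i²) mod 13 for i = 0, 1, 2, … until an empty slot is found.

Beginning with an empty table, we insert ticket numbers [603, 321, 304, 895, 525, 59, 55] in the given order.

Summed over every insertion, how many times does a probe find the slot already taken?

603 hashes to 4; slot 4 is free → place at 4.
321 hashes to 9; slot 9 is free → place at 9.
304 hashes to 4; 4 taken → place at 5.
895 hashes to 5; 5 taken → place at 6.
525 hashes to 4; 4,5 taken → place at 8.
59 hashes to 0; slot 0 is free → place at 0.
55 hashes to 8; 8,9 taken → place at 12.
Table: [59, _, _, _, 603, 304, 895, _, 525, 321, _, _, 55]

6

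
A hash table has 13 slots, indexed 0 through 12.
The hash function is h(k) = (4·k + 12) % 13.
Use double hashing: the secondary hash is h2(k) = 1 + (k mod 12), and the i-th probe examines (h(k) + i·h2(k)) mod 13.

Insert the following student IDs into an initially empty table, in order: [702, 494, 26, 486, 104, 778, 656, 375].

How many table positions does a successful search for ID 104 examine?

2

702 hashes to 12; slot 12 is free => place at 12.
494 hashes to 12, h2=3; 12 taken => place at 2.
26 hashes to 12, h2=3; 12,2 taken => place at 5.
486 hashes to 6; slot 6 is free => place at 6.
104 hashes to 12, h2=9; 12 taken => place at 8.
778 hashes to 4; slot 4 is free => place at 4.
656 hashes to 10; slot 10 is free => place at 10.
375 hashes to 4, h2=4; 4,8,12 taken => place at 3.
Table: [∅, ∅, 494, 375, 778, 26, 486, ∅, 104, ∅, 656, ∅, 702]
Lookup 104: h=12, h2=9, probe 12,8 → found at 8.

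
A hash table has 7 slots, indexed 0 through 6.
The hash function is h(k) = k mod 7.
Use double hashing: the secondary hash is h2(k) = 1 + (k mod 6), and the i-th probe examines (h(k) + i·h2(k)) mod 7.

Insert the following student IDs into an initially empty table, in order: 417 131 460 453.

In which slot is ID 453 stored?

2

417 hashes to 4; slot 4 is free → place at 4.
131 hashes to 5; slot 5 is free → place at 5.
460 hashes to 5, h2=5; 5 taken → place at 3.
453 hashes to 5, h2=4; 5 taken → place at 2.
Table: [-, -, 453, 460, 417, 131, -]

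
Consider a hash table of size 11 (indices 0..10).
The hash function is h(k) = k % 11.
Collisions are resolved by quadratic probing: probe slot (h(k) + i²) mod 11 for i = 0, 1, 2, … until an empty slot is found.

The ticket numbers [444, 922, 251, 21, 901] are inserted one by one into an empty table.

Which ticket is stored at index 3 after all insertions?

444 hashes to 4; slot 4 is free -> place at 4.
922 hashes to 9; slot 9 is free -> place at 9.
251 hashes to 9; 9 taken -> place at 10.
21 hashes to 10; 10 taken -> place at 0.
901 hashes to 10; 10,0 taken -> place at 3.
Table: [21, ∅, ∅, 901, 444, ∅, ∅, ∅, ∅, 922, 251]

901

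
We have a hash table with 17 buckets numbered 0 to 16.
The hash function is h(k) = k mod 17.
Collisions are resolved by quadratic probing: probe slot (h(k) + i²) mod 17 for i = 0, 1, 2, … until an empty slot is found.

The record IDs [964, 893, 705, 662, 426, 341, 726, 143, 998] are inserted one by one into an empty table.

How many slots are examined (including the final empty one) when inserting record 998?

4

Insert 964: h=12, slot 12 empty => index 12.
Insert 893: h=9, slot 9 empty => index 9.
Insert 705: h=8, slot 8 empty => index 8.
Insert 662: h=16, slot 16 empty => index 16.
Insert 426: h=1, slot 1 empty => index 1.
Insert 341: h=1, slot 1 occupied => index 2.
Insert 726: h=12, slot 12 occupied => index 13.
Insert 143: h=7, slot 7 empty => index 7.
Insert 998: h=12, slots 12,13,16 occupied => index 4.
Table: [_, 426, 341, _, 998, _, _, 143, 705, 893, _, _, 964, 726, _, _, 662]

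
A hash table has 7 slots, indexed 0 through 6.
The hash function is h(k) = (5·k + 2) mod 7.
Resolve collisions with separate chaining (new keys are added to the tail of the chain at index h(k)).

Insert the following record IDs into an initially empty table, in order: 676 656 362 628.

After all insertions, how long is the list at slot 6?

3

676 → bucket 1
656 → bucket 6
362 → bucket 6 (collision)
628 → bucket 6 (collision)
Final buckets:
0: ∅
1: 676
2: ∅
3: ∅
4: ∅
5: ∅
6: 656 -> 362 -> 628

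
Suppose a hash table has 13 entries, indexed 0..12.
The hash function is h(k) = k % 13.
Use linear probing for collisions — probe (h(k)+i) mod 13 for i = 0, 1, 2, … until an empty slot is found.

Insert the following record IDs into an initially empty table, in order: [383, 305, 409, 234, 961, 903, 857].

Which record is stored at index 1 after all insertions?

857

383 hashes to 6; slot 6 is free -> place at 6.
305 hashes to 6; 6 taken -> place at 7.
409 hashes to 6; 6,7 taken -> place at 8.
234 hashes to 0; slot 0 is free -> place at 0.
961 hashes to 12; slot 12 is free -> place at 12.
903 hashes to 6; 6,7,8 taken -> place at 9.
857 hashes to 12; 12,0 taken -> place at 1.
Table: [234, 857, ∅, ∅, ∅, ∅, 383, 305, 409, 903, ∅, ∅, 961]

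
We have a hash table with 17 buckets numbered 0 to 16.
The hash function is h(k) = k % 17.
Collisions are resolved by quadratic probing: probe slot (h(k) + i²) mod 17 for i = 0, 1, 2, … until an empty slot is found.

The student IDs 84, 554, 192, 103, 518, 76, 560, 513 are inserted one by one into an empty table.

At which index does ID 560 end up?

84 hashes to 16; slot 16 is free => place at 16.
554 hashes to 10; slot 10 is free => place at 10.
192 hashes to 5; slot 5 is free => place at 5.
103 hashes to 1; slot 1 is free => place at 1.
518 hashes to 8; slot 8 is free => place at 8.
76 hashes to 8; 8 taken => place at 9.
560 hashes to 16; 16 taken => place at 0.
513 hashes to 3; slot 3 is free => place at 3.
Table: [560, 103, -, 513, -, 192, -, -, 518, 76, 554, -, -, -, -, -, 84]

0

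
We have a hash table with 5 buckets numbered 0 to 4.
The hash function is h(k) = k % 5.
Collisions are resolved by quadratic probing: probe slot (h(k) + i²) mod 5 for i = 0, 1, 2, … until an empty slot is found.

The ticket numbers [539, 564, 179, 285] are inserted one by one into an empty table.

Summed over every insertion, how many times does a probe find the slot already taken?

4

539: h=4 → slot 4
564: h=4, probe 4,0 → slot 0
179: h=4, probe 4,0,3 → slot 3
285: h=0, probe 0,1 → slot 1
Table: [564, 285, -, 179, 539]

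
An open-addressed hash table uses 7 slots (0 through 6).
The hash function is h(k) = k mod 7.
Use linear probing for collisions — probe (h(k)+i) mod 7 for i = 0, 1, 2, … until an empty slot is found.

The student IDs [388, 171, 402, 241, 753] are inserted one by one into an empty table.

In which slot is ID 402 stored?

Insert 388: h=3, slot 3 empty → index 3.
Insert 171: h=3, slot 3 occupied → index 4.
Insert 402: h=3, slots 3,4 occupied → index 5.
Insert 241: h=3, slots 3,4,5 occupied → index 6.
Insert 753: h=4, slots 4,5,6 occupied → index 0.
Table: [753, _, _, 388, 171, 402, 241]

5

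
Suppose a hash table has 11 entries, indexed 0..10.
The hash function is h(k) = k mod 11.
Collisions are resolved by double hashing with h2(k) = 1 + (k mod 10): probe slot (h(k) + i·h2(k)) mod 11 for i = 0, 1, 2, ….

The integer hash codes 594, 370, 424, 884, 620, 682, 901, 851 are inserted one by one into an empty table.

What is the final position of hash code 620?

Insert 594: h=0, slot 0 empty -> index 0.
Insert 370: h=7, slot 7 empty -> index 7.
Insert 424: h=6, slot 6 empty -> index 6.
Insert 884: h=4, slot 4 empty -> index 4.
Insert 620: h=4, h2=1, slot 4 occupied -> index 5.
Insert 682: h=0, h2=3, slot 0 occupied -> index 3.
Insert 901: h=10, slot 10 empty -> index 10.
Insert 851: h=4, h2=2, slots 4,6 occupied -> index 8.
Table: [594, _, _, 682, 884, 620, 424, 370, 851, _, 901]

5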